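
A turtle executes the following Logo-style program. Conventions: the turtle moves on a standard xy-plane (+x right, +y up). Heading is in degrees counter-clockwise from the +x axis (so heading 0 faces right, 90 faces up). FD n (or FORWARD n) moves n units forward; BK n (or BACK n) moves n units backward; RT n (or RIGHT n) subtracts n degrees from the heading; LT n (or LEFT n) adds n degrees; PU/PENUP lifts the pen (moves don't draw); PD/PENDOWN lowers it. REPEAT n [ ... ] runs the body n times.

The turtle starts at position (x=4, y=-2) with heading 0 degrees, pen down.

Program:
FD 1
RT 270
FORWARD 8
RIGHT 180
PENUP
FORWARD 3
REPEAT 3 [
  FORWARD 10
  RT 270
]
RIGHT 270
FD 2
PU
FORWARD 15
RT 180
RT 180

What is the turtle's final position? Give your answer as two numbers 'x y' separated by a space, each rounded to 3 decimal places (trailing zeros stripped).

Answer: 15 -14

Derivation:
Executing turtle program step by step:
Start: pos=(4,-2), heading=0, pen down
FD 1: (4,-2) -> (5,-2) [heading=0, draw]
RT 270: heading 0 -> 90
FD 8: (5,-2) -> (5,6) [heading=90, draw]
RT 180: heading 90 -> 270
PU: pen up
FD 3: (5,6) -> (5,3) [heading=270, move]
REPEAT 3 [
  -- iteration 1/3 --
  FD 10: (5,3) -> (5,-7) [heading=270, move]
  RT 270: heading 270 -> 0
  -- iteration 2/3 --
  FD 10: (5,-7) -> (15,-7) [heading=0, move]
  RT 270: heading 0 -> 90
  -- iteration 3/3 --
  FD 10: (15,-7) -> (15,3) [heading=90, move]
  RT 270: heading 90 -> 180
]
RT 270: heading 180 -> 270
FD 2: (15,3) -> (15,1) [heading=270, move]
PU: pen up
FD 15: (15,1) -> (15,-14) [heading=270, move]
RT 180: heading 270 -> 90
RT 180: heading 90 -> 270
Final: pos=(15,-14), heading=270, 2 segment(s) drawn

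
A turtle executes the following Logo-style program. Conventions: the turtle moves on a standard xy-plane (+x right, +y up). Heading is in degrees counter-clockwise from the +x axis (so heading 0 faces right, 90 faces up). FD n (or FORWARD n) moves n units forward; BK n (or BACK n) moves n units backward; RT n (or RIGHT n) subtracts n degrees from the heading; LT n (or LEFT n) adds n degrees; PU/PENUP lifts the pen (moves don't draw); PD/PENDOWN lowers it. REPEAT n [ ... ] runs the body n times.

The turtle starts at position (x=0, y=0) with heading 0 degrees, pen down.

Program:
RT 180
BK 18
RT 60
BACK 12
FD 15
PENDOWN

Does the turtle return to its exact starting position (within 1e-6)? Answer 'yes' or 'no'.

Executing turtle program step by step:
Start: pos=(0,0), heading=0, pen down
RT 180: heading 0 -> 180
BK 18: (0,0) -> (18,0) [heading=180, draw]
RT 60: heading 180 -> 120
BK 12: (18,0) -> (24,-10.392) [heading=120, draw]
FD 15: (24,-10.392) -> (16.5,2.598) [heading=120, draw]
PD: pen down
Final: pos=(16.5,2.598), heading=120, 3 segment(s) drawn

Start position: (0, 0)
Final position: (16.5, 2.598)
Distance = 16.703; >= 1e-6 -> NOT closed

Answer: no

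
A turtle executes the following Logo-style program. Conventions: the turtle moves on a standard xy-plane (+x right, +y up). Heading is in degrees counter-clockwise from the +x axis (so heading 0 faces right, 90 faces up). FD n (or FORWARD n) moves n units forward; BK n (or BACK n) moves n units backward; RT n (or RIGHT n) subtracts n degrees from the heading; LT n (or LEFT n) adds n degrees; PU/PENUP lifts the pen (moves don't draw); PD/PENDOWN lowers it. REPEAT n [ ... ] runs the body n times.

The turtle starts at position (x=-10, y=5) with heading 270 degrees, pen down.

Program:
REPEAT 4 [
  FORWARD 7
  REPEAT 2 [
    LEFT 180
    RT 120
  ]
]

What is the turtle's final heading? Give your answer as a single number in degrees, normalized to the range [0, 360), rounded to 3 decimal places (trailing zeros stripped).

Executing turtle program step by step:
Start: pos=(-10,5), heading=270, pen down
REPEAT 4 [
  -- iteration 1/4 --
  FD 7: (-10,5) -> (-10,-2) [heading=270, draw]
  REPEAT 2 [
    -- iteration 1/2 --
    LT 180: heading 270 -> 90
    RT 120: heading 90 -> 330
    -- iteration 2/2 --
    LT 180: heading 330 -> 150
    RT 120: heading 150 -> 30
  ]
  -- iteration 2/4 --
  FD 7: (-10,-2) -> (-3.938,1.5) [heading=30, draw]
  REPEAT 2 [
    -- iteration 1/2 --
    LT 180: heading 30 -> 210
    RT 120: heading 210 -> 90
    -- iteration 2/2 --
    LT 180: heading 90 -> 270
    RT 120: heading 270 -> 150
  ]
  -- iteration 3/4 --
  FD 7: (-3.938,1.5) -> (-10,5) [heading=150, draw]
  REPEAT 2 [
    -- iteration 1/2 --
    LT 180: heading 150 -> 330
    RT 120: heading 330 -> 210
    -- iteration 2/2 --
    LT 180: heading 210 -> 30
    RT 120: heading 30 -> 270
  ]
  -- iteration 4/4 --
  FD 7: (-10,5) -> (-10,-2) [heading=270, draw]
  REPEAT 2 [
    -- iteration 1/2 --
    LT 180: heading 270 -> 90
    RT 120: heading 90 -> 330
    -- iteration 2/2 --
    LT 180: heading 330 -> 150
    RT 120: heading 150 -> 30
  ]
]
Final: pos=(-10,-2), heading=30, 4 segment(s) drawn

Answer: 30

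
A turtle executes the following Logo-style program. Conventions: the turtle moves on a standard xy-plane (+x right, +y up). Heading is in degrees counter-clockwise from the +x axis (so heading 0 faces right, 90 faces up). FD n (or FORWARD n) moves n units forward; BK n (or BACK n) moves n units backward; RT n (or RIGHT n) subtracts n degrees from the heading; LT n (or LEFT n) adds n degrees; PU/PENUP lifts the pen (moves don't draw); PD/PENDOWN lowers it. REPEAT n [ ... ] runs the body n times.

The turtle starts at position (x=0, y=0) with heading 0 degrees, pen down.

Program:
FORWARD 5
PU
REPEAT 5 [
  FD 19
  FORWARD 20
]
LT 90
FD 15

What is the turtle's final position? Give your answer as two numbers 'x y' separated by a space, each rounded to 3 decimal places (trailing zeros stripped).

Answer: 200 15

Derivation:
Executing turtle program step by step:
Start: pos=(0,0), heading=0, pen down
FD 5: (0,0) -> (5,0) [heading=0, draw]
PU: pen up
REPEAT 5 [
  -- iteration 1/5 --
  FD 19: (5,0) -> (24,0) [heading=0, move]
  FD 20: (24,0) -> (44,0) [heading=0, move]
  -- iteration 2/5 --
  FD 19: (44,0) -> (63,0) [heading=0, move]
  FD 20: (63,0) -> (83,0) [heading=0, move]
  -- iteration 3/5 --
  FD 19: (83,0) -> (102,0) [heading=0, move]
  FD 20: (102,0) -> (122,0) [heading=0, move]
  -- iteration 4/5 --
  FD 19: (122,0) -> (141,0) [heading=0, move]
  FD 20: (141,0) -> (161,0) [heading=0, move]
  -- iteration 5/5 --
  FD 19: (161,0) -> (180,0) [heading=0, move]
  FD 20: (180,0) -> (200,0) [heading=0, move]
]
LT 90: heading 0 -> 90
FD 15: (200,0) -> (200,15) [heading=90, move]
Final: pos=(200,15), heading=90, 1 segment(s) drawn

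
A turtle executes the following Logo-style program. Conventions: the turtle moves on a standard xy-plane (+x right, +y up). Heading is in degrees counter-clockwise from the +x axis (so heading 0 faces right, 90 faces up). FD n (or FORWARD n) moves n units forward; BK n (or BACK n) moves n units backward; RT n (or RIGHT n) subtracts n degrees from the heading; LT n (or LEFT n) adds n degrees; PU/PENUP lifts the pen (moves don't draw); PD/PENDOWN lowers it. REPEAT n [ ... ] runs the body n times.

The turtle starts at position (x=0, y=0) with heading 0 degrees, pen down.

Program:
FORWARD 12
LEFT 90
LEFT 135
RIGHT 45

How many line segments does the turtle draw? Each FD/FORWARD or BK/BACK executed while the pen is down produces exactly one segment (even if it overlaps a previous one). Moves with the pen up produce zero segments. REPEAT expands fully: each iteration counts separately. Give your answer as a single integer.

Answer: 1

Derivation:
Executing turtle program step by step:
Start: pos=(0,0), heading=0, pen down
FD 12: (0,0) -> (12,0) [heading=0, draw]
LT 90: heading 0 -> 90
LT 135: heading 90 -> 225
RT 45: heading 225 -> 180
Final: pos=(12,0), heading=180, 1 segment(s) drawn
Segments drawn: 1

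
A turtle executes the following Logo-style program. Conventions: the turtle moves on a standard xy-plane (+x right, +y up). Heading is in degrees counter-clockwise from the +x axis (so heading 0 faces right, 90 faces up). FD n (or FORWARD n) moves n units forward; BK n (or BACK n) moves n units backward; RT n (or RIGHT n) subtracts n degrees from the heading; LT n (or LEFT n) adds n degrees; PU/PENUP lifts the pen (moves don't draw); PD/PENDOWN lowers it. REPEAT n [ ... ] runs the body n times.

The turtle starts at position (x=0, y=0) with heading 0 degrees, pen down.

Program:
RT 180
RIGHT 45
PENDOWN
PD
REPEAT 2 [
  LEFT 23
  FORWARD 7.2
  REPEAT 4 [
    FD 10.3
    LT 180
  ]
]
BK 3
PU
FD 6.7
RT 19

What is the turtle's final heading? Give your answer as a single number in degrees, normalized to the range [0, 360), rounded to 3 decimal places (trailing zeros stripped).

Answer: 162

Derivation:
Executing turtle program step by step:
Start: pos=(0,0), heading=0, pen down
RT 180: heading 0 -> 180
RT 45: heading 180 -> 135
PD: pen down
PD: pen down
REPEAT 2 [
  -- iteration 1/2 --
  LT 23: heading 135 -> 158
  FD 7.2: (0,0) -> (-6.676,2.697) [heading=158, draw]
  REPEAT 4 [
    -- iteration 1/4 --
    FD 10.3: (-6.676,2.697) -> (-16.226,6.556) [heading=158, draw]
    LT 180: heading 158 -> 338
    -- iteration 2/4 --
    FD 10.3: (-16.226,6.556) -> (-6.676,2.697) [heading=338, draw]
    LT 180: heading 338 -> 158
    -- iteration 3/4 --
    FD 10.3: (-6.676,2.697) -> (-16.226,6.556) [heading=158, draw]
    LT 180: heading 158 -> 338
    -- iteration 4/4 --
    FD 10.3: (-16.226,6.556) -> (-6.676,2.697) [heading=338, draw]
    LT 180: heading 338 -> 158
  ]
  -- iteration 2/2 --
  LT 23: heading 158 -> 181
  FD 7.2: (-6.676,2.697) -> (-13.875,2.572) [heading=181, draw]
  REPEAT 4 [
    -- iteration 1/4 --
    FD 10.3: (-13.875,2.572) -> (-24.173,2.392) [heading=181, draw]
    LT 180: heading 181 -> 1
    -- iteration 2/4 --
    FD 10.3: (-24.173,2.392) -> (-13.875,2.572) [heading=1, draw]
    LT 180: heading 1 -> 181
    -- iteration 3/4 --
    FD 10.3: (-13.875,2.572) -> (-24.173,2.392) [heading=181, draw]
    LT 180: heading 181 -> 1
    -- iteration 4/4 --
    FD 10.3: (-24.173,2.392) -> (-13.875,2.572) [heading=1, draw]
    LT 180: heading 1 -> 181
  ]
]
BK 3: (-13.875,2.572) -> (-10.875,2.624) [heading=181, draw]
PU: pen up
FD 6.7: (-10.875,2.624) -> (-17.574,2.507) [heading=181, move]
RT 19: heading 181 -> 162
Final: pos=(-17.574,2.507), heading=162, 11 segment(s) drawn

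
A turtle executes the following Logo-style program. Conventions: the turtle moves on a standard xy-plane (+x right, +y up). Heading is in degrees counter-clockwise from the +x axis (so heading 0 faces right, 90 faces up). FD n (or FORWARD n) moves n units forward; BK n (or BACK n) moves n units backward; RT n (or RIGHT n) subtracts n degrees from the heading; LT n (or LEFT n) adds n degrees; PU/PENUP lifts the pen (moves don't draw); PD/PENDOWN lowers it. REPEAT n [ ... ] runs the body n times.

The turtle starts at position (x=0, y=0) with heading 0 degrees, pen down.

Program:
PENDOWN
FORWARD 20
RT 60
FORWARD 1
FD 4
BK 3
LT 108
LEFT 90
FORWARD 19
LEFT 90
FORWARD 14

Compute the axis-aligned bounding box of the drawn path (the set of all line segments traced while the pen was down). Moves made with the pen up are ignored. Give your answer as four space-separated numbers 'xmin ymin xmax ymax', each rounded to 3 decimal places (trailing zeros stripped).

Executing turtle program step by step:
Start: pos=(0,0), heading=0, pen down
PD: pen down
FD 20: (0,0) -> (20,0) [heading=0, draw]
RT 60: heading 0 -> 300
FD 1: (20,0) -> (20.5,-0.866) [heading=300, draw]
FD 4: (20.5,-0.866) -> (22.5,-4.33) [heading=300, draw]
BK 3: (22.5,-4.33) -> (21,-1.732) [heading=300, draw]
LT 108: heading 300 -> 48
LT 90: heading 48 -> 138
FD 19: (21,-1.732) -> (6.88,10.981) [heading=138, draw]
LT 90: heading 138 -> 228
FD 14: (6.88,10.981) -> (-2.488,0.577) [heading=228, draw]
Final: pos=(-2.488,0.577), heading=228, 6 segment(s) drawn

Segment endpoints: x in {-2.488, 0, 6.88, 20, 20.5, 21, 22.5}, y in {-4.33, -1.732, -0.866, 0, 0.577, 10.981}
xmin=-2.488, ymin=-4.33, xmax=22.5, ymax=10.981

Answer: -2.488 -4.33 22.5 10.981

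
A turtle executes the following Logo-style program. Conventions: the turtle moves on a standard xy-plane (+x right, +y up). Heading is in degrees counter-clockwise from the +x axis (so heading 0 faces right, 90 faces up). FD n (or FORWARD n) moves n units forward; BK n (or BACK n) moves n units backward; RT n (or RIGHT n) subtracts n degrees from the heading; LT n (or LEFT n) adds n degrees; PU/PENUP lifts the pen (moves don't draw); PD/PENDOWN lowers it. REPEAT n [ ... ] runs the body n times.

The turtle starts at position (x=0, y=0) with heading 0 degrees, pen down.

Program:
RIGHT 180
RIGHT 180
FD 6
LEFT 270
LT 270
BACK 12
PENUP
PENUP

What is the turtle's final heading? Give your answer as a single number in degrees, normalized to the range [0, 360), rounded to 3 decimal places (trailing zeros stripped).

Answer: 180

Derivation:
Executing turtle program step by step:
Start: pos=(0,0), heading=0, pen down
RT 180: heading 0 -> 180
RT 180: heading 180 -> 0
FD 6: (0,0) -> (6,0) [heading=0, draw]
LT 270: heading 0 -> 270
LT 270: heading 270 -> 180
BK 12: (6,0) -> (18,0) [heading=180, draw]
PU: pen up
PU: pen up
Final: pos=(18,0), heading=180, 2 segment(s) drawn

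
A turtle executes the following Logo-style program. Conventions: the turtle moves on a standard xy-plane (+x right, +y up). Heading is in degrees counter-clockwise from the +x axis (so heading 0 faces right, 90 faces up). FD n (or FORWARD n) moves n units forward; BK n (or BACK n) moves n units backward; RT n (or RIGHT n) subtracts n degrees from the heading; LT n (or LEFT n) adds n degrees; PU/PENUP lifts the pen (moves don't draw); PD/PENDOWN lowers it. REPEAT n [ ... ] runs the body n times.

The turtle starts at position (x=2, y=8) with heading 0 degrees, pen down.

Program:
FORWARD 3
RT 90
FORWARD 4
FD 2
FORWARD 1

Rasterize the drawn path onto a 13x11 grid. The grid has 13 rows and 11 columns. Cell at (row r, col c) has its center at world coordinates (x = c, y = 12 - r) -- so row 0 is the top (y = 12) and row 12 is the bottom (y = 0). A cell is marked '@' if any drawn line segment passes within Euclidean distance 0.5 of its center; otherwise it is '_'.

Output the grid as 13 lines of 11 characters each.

Segment 0: (2,8) -> (5,8)
Segment 1: (5,8) -> (5,4)
Segment 2: (5,4) -> (5,2)
Segment 3: (5,2) -> (5,1)

Answer: ___________
___________
___________
___________
__@@@@_____
_____@_____
_____@_____
_____@_____
_____@_____
_____@_____
_____@_____
_____@_____
___________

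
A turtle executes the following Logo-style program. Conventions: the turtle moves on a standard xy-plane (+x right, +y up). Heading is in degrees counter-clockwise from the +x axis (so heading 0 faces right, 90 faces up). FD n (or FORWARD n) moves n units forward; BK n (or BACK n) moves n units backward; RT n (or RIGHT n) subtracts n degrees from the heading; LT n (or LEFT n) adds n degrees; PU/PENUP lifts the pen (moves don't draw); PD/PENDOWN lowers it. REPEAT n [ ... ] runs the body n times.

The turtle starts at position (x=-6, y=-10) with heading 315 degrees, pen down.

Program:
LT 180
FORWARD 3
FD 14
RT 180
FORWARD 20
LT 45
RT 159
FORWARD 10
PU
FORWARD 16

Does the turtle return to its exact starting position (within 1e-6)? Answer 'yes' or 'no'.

Answer: no

Derivation:
Executing turtle program step by step:
Start: pos=(-6,-10), heading=315, pen down
LT 180: heading 315 -> 135
FD 3: (-6,-10) -> (-8.121,-7.879) [heading=135, draw]
FD 14: (-8.121,-7.879) -> (-18.021,2.021) [heading=135, draw]
RT 180: heading 135 -> 315
FD 20: (-18.021,2.021) -> (-3.879,-12.121) [heading=315, draw]
LT 45: heading 315 -> 0
RT 159: heading 0 -> 201
FD 10: (-3.879,-12.121) -> (-13.214,-15.705) [heading=201, draw]
PU: pen up
FD 16: (-13.214,-15.705) -> (-28.152,-21.439) [heading=201, move]
Final: pos=(-28.152,-21.439), heading=201, 4 segment(s) drawn

Start position: (-6, -10)
Final position: (-28.152, -21.439)
Distance = 24.931; >= 1e-6 -> NOT closed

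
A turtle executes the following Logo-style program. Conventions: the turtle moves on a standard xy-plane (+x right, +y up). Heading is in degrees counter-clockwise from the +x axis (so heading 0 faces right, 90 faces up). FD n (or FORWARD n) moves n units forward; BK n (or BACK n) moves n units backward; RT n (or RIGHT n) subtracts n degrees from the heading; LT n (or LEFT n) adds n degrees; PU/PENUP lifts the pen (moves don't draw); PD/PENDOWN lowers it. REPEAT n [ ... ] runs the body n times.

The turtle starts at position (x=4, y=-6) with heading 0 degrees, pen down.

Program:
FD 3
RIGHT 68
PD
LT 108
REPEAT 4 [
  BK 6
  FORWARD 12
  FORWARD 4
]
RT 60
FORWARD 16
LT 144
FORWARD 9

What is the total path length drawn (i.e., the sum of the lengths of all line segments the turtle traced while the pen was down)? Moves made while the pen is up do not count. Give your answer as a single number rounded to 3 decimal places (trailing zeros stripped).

Executing turtle program step by step:
Start: pos=(4,-6), heading=0, pen down
FD 3: (4,-6) -> (7,-6) [heading=0, draw]
RT 68: heading 0 -> 292
PD: pen down
LT 108: heading 292 -> 40
REPEAT 4 [
  -- iteration 1/4 --
  BK 6: (7,-6) -> (2.404,-9.857) [heading=40, draw]
  FD 12: (2.404,-9.857) -> (11.596,-2.143) [heading=40, draw]
  FD 4: (11.596,-2.143) -> (14.66,0.428) [heading=40, draw]
  -- iteration 2/4 --
  BK 6: (14.66,0.428) -> (10.064,-3.429) [heading=40, draw]
  FD 12: (10.064,-3.429) -> (19.257,4.285) [heading=40, draw]
  FD 4: (19.257,4.285) -> (22.321,6.856) [heading=40, draw]
  -- iteration 3/4 --
  BK 6: (22.321,6.856) -> (17.725,2.999) [heading=40, draw]
  FD 12: (17.725,2.999) -> (26.917,10.712) [heading=40, draw]
  FD 4: (26.917,10.712) -> (29.981,13.284) [heading=40, draw]
  -- iteration 4/4 --
  BK 6: (29.981,13.284) -> (25.385,9.427) [heading=40, draw]
  FD 12: (25.385,9.427) -> (34.578,17.14) [heading=40, draw]
  FD 4: (34.578,17.14) -> (37.642,19.712) [heading=40, draw]
]
RT 60: heading 40 -> 340
FD 16: (37.642,19.712) -> (52.677,14.239) [heading=340, draw]
LT 144: heading 340 -> 124
FD 9: (52.677,14.239) -> (47.644,21.701) [heading=124, draw]
Final: pos=(47.644,21.701), heading=124, 15 segment(s) drawn

Segment lengths:
  seg 1: (4,-6) -> (7,-6), length = 3
  seg 2: (7,-6) -> (2.404,-9.857), length = 6
  seg 3: (2.404,-9.857) -> (11.596,-2.143), length = 12
  seg 4: (11.596,-2.143) -> (14.66,0.428), length = 4
  seg 5: (14.66,0.428) -> (10.064,-3.429), length = 6
  seg 6: (10.064,-3.429) -> (19.257,4.285), length = 12
  seg 7: (19.257,4.285) -> (22.321,6.856), length = 4
  seg 8: (22.321,6.856) -> (17.725,2.999), length = 6
  seg 9: (17.725,2.999) -> (26.917,10.712), length = 12
  seg 10: (26.917,10.712) -> (29.981,13.284), length = 4
  seg 11: (29.981,13.284) -> (25.385,9.427), length = 6
  seg 12: (25.385,9.427) -> (34.578,17.14), length = 12
  seg 13: (34.578,17.14) -> (37.642,19.712), length = 4
  seg 14: (37.642,19.712) -> (52.677,14.239), length = 16
  seg 15: (52.677,14.239) -> (47.644,21.701), length = 9
Total = 116

Answer: 116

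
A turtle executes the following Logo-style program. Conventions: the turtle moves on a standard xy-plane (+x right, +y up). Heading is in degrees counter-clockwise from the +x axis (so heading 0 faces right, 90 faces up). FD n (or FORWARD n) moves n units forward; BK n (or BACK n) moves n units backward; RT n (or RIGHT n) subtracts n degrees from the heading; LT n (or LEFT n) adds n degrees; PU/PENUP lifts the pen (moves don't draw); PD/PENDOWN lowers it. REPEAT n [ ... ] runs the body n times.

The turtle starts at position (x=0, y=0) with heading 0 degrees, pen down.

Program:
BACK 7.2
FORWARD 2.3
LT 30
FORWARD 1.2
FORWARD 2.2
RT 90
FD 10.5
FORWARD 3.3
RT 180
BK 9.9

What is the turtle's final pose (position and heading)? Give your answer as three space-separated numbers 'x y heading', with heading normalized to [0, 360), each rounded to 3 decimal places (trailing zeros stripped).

Answer: 9.894 -18.825 120

Derivation:
Executing turtle program step by step:
Start: pos=(0,0), heading=0, pen down
BK 7.2: (0,0) -> (-7.2,0) [heading=0, draw]
FD 2.3: (-7.2,0) -> (-4.9,0) [heading=0, draw]
LT 30: heading 0 -> 30
FD 1.2: (-4.9,0) -> (-3.861,0.6) [heading=30, draw]
FD 2.2: (-3.861,0.6) -> (-1.956,1.7) [heading=30, draw]
RT 90: heading 30 -> 300
FD 10.5: (-1.956,1.7) -> (3.294,-7.393) [heading=300, draw]
FD 3.3: (3.294,-7.393) -> (4.944,-10.251) [heading=300, draw]
RT 180: heading 300 -> 120
BK 9.9: (4.944,-10.251) -> (9.894,-18.825) [heading=120, draw]
Final: pos=(9.894,-18.825), heading=120, 7 segment(s) drawn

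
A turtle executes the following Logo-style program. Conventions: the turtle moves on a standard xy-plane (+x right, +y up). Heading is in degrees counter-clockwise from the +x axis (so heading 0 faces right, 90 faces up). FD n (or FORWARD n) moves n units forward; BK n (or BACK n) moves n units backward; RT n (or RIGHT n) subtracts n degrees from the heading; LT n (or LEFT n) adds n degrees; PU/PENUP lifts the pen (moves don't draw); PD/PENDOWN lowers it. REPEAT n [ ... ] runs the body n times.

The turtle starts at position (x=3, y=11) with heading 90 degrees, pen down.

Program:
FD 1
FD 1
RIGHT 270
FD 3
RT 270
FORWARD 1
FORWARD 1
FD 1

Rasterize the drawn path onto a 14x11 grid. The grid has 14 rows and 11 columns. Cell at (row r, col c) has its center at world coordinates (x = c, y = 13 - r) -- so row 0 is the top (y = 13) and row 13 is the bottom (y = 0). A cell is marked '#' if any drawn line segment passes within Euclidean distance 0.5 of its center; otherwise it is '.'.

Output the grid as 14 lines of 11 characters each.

Answer: ####.......
#..#.......
#..#.......
#..........
...........
...........
...........
...........
...........
...........
...........
...........
...........
...........

Derivation:
Segment 0: (3,11) -> (3,12)
Segment 1: (3,12) -> (3,13)
Segment 2: (3,13) -> (0,13)
Segment 3: (0,13) -> (0,12)
Segment 4: (0,12) -> (0,11)
Segment 5: (0,11) -> (0,10)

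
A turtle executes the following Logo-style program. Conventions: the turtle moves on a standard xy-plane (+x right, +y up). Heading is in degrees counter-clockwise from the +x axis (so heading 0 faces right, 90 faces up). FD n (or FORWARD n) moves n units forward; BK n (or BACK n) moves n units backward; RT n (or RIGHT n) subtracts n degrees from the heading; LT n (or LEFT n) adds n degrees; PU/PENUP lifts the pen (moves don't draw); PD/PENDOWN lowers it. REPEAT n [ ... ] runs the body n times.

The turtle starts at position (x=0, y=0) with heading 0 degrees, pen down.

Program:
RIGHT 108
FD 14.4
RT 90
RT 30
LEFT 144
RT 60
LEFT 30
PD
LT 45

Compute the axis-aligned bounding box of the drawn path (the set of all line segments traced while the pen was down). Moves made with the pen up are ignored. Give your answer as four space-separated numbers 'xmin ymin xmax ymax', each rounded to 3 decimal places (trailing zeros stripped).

Answer: -4.45 -13.695 0 0

Derivation:
Executing turtle program step by step:
Start: pos=(0,0), heading=0, pen down
RT 108: heading 0 -> 252
FD 14.4: (0,0) -> (-4.45,-13.695) [heading=252, draw]
RT 90: heading 252 -> 162
RT 30: heading 162 -> 132
LT 144: heading 132 -> 276
RT 60: heading 276 -> 216
LT 30: heading 216 -> 246
PD: pen down
LT 45: heading 246 -> 291
Final: pos=(-4.45,-13.695), heading=291, 1 segment(s) drawn

Segment endpoints: x in {-4.45, 0}, y in {-13.695, 0}
xmin=-4.45, ymin=-13.695, xmax=0, ymax=0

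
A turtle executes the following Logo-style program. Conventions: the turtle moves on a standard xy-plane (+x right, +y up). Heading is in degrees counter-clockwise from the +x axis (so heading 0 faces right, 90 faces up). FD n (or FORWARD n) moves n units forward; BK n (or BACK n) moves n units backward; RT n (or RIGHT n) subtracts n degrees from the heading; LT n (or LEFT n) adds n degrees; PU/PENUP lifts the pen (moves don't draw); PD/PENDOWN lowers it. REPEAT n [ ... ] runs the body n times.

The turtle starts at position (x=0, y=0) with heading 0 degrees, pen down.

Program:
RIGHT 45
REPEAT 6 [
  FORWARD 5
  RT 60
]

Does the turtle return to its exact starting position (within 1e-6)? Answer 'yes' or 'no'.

Answer: yes

Derivation:
Executing turtle program step by step:
Start: pos=(0,0), heading=0, pen down
RT 45: heading 0 -> 315
REPEAT 6 [
  -- iteration 1/6 --
  FD 5: (0,0) -> (3.536,-3.536) [heading=315, draw]
  RT 60: heading 315 -> 255
  -- iteration 2/6 --
  FD 5: (3.536,-3.536) -> (2.241,-8.365) [heading=255, draw]
  RT 60: heading 255 -> 195
  -- iteration 3/6 --
  FD 5: (2.241,-8.365) -> (-2.588,-9.659) [heading=195, draw]
  RT 60: heading 195 -> 135
  -- iteration 4/6 --
  FD 5: (-2.588,-9.659) -> (-6.124,-6.124) [heading=135, draw]
  RT 60: heading 135 -> 75
  -- iteration 5/6 --
  FD 5: (-6.124,-6.124) -> (-4.83,-1.294) [heading=75, draw]
  RT 60: heading 75 -> 15
  -- iteration 6/6 --
  FD 5: (-4.83,-1.294) -> (0,0) [heading=15, draw]
  RT 60: heading 15 -> 315
]
Final: pos=(0,0), heading=315, 6 segment(s) drawn

Start position: (0, 0)
Final position: (0, 0)
Distance = 0; < 1e-6 -> CLOSED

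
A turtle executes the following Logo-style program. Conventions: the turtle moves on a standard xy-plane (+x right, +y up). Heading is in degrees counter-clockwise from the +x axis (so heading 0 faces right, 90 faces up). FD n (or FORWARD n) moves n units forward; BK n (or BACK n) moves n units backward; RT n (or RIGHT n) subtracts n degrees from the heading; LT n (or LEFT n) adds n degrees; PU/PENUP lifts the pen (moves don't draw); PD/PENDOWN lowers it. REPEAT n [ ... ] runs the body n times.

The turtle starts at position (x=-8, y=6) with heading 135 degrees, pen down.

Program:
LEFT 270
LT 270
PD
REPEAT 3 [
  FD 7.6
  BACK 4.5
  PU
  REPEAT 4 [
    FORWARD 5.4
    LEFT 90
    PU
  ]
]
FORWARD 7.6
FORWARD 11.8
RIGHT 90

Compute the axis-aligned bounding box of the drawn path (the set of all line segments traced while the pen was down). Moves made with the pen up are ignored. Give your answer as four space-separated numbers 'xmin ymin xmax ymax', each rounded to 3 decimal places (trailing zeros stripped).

Executing turtle program step by step:
Start: pos=(-8,6), heading=135, pen down
LT 270: heading 135 -> 45
LT 270: heading 45 -> 315
PD: pen down
REPEAT 3 [
  -- iteration 1/3 --
  FD 7.6: (-8,6) -> (-2.626,0.626) [heading=315, draw]
  BK 4.5: (-2.626,0.626) -> (-5.808,3.808) [heading=315, draw]
  PU: pen up
  REPEAT 4 [
    -- iteration 1/4 --
    FD 5.4: (-5.808,3.808) -> (-1.99,-0.01) [heading=315, move]
    LT 90: heading 315 -> 45
    PU: pen up
    -- iteration 2/4 --
    FD 5.4: (-1.99,-0.01) -> (1.829,3.808) [heading=45, move]
    LT 90: heading 45 -> 135
    PU: pen up
    -- iteration 3/4 --
    FD 5.4: (1.829,3.808) -> (-1.99,7.626) [heading=135, move]
    LT 90: heading 135 -> 225
    PU: pen up
    -- iteration 4/4 --
    FD 5.4: (-1.99,7.626) -> (-5.808,3.808) [heading=225, move]
    LT 90: heading 225 -> 315
    PU: pen up
  ]
  -- iteration 2/3 --
  FD 7.6: (-5.808,3.808) -> (-0.434,-1.566) [heading=315, move]
  BK 4.5: (-0.434,-1.566) -> (-3.616,1.616) [heading=315, move]
  PU: pen up
  REPEAT 4 [
    -- iteration 1/4 --
    FD 5.4: (-3.616,1.616) -> (0.202,-2.202) [heading=315, move]
    LT 90: heading 315 -> 45
    PU: pen up
    -- iteration 2/4 --
    FD 5.4: (0.202,-2.202) -> (4.021,1.616) [heading=45, move]
    LT 90: heading 45 -> 135
    PU: pen up
    -- iteration 3/4 --
    FD 5.4: (4.021,1.616) -> (0.202,5.434) [heading=135, move]
    LT 90: heading 135 -> 225
    PU: pen up
    -- iteration 4/4 --
    FD 5.4: (0.202,5.434) -> (-3.616,1.616) [heading=225, move]
    LT 90: heading 225 -> 315
    PU: pen up
  ]
  -- iteration 3/3 --
  FD 7.6: (-3.616,1.616) -> (1.758,-3.758) [heading=315, move]
  BK 4.5: (1.758,-3.758) -> (-1.424,-0.576) [heading=315, move]
  PU: pen up
  REPEAT 4 [
    -- iteration 1/4 --
    FD 5.4: (-1.424,-0.576) -> (2.394,-4.394) [heading=315, move]
    LT 90: heading 315 -> 45
    PU: pen up
    -- iteration 2/4 --
    FD 5.4: (2.394,-4.394) -> (6.213,-0.576) [heading=45, move]
    LT 90: heading 45 -> 135
    PU: pen up
    -- iteration 3/4 --
    FD 5.4: (6.213,-0.576) -> (2.394,3.242) [heading=135, move]
    LT 90: heading 135 -> 225
    PU: pen up
    -- iteration 4/4 --
    FD 5.4: (2.394,3.242) -> (-1.424,-0.576) [heading=225, move]
    LT 90: heading 225 -> 315
    PU: pen up
  ]
]
FD 7.6: (-1.424,-0.576) -> (3.95,-5.95) [heading=315, move]
FD 11.8: (3.95,-5.95) -> (12.294,-14.294) [heading=315, move]
RT 90: heading 315 -> 225
Final: pos=(12.294,-14.294), heading=225, 2 segment(s) drawn

Segment endpoints: x in {-8, -5.808, -2.626}, y in {0.626, 3.808, 6}
xmin=-8, ymin=0.626, xmax=-2.626, ymax=6

Answer: -8 0.626 -2.626 6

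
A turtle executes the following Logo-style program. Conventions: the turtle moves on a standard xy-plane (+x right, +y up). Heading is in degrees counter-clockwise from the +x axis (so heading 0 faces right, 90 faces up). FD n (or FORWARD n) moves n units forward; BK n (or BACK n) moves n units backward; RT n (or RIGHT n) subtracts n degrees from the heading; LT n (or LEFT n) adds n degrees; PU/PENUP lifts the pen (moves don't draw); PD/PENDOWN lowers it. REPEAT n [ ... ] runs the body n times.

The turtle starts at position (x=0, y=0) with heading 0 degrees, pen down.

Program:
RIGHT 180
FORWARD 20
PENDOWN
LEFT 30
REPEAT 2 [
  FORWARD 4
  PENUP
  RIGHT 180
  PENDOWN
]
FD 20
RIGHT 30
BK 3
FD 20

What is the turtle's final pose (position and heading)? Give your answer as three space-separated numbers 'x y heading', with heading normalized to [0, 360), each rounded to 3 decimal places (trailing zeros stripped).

Answer: -54.321 -10 180

Derivation:
Executing turtle program step by step:
Start: pos=(0,0), heading=0, pen down
RT 180: heading 0 -> 180
FD 20: (0,0) -> (-20,0) [heading=180, draw]
PD: pen down
LT 30: heading 180 -> 210
REPEAT 2 [
  -- iteration 1/2 --
  FD 4: (-20,0) -> (-23.464,-2) [heading=210, draw]
  PU: pen up
  RT 180: heading 210 -> 30
  PD: pen down
  -- iteration 2/2 --
  FD 4: (-23.464,-2) -> (-20,0) [heading=30, draw]
  PU: pen up
  RT 180: heading 30 -> 210
  PD: pen down
]
FD 20: (-20,0) -> (-37.321,-10) [heading=210, draw]
RT 30: heading 210 -> 180
BK 3: (-37.321,-10) -> (-34.321,-10) [heading=180, draw]
FD 20: (-34.321,-10) -> (-54.321,-10) [heading=180, draw]
Final: pos=(-54.321,-10), heading=180, 6 segment(s) drawn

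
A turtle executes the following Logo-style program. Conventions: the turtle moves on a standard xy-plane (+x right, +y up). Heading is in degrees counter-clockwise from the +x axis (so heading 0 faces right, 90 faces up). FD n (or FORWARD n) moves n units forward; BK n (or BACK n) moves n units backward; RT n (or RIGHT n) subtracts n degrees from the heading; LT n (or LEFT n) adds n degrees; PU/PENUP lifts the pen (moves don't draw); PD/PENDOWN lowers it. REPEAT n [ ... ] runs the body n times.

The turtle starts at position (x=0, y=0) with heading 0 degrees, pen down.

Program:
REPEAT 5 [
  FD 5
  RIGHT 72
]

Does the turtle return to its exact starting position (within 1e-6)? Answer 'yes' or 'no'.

Executing turtle program step by step:
Start: pos=(0,0), heading=0, pen down
REPEAT 5 [
  -- iteration 1/5 --
  FD 5: (0,0) -> (5,0) [heading=0, draw]
  RT 72: heading 0 -> 288
  -- iteration 2/5 --
  FD 5: (5,0) -> (6.545,-4.755) [heading=288, draw]
  RT 72: heading 288 -> 216
  -- iteration 3/5 --
  FD 5: (6.545,-4.755) -> (2.5,-7.694) [heading=216, draw]
  RT 72: heading 216 -> 144
  -- iteration 4/5 --
  FD 5: (2.5,-7.694) -> (-1.545,-4.755) [heading=144, draw]
  RT 72: heading 144 -> 72
  -- iteration 5/5 --
  FD 5: (-1.545,-4.755) -> (0,0) [heading=72, draw]
  RT 72: heading 72 -> 0
]
Final: pos=(0,0), heading=0, 5 segment(s) drawn

Start position: (0, 0)
Final position: (0, 0)
Distance = 0; < 1e-6 -> CLOSED

Answer: yes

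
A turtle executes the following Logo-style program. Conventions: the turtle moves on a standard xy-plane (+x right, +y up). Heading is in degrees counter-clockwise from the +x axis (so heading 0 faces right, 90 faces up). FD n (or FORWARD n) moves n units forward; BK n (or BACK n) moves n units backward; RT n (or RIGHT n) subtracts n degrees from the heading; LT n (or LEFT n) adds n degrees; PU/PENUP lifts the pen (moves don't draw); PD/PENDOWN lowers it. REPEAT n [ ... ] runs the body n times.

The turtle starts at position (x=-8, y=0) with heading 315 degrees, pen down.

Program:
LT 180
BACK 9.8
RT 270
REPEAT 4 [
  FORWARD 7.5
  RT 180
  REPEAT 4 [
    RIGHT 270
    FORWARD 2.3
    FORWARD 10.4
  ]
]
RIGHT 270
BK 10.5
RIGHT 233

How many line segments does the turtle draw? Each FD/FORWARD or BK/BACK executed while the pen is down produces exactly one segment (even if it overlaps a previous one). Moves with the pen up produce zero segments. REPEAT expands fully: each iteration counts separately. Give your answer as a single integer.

Answer: 38

Derivation:
Executing turtle program step by step:
Start: pos=(-8,0), heading=315, pen down
LT 180: heading 315 -> 135
BK 9.8: (-8,0) -> (-1.07,-6.93) [heading=135, draw]
RT 270: heading 135 -> 225
REPEAT 4 [
  -- iteration 1/4 --
  FD 7.5: (-1.07,-6.93) -> (-6.374,-12.233) [heading=225, draw]
  RT 180: heading 225 -> 45
  REPEAT 4 [
    -- iteration 1/4 --
    RT 270: heading 45 -> 135
    FD 2.3: (-6.374,-12.233) -> (-8,-10.607) [heading=135, draw]
    FD 10.4: (-8,-10.607) -> (-15.354,-3.253) [heading=135, draw]
    -- iteration 2/4 --
    RT 270: heading 135 -> 225
    FD 2.3: (-15.354,-3.253) -> (-16.98,-4.879) [heading=225, draw]
    FD 10.4: (-16.98,-4.879) -> (-24.334,-12.233) [heading=225, draw]
    -- iteration 3/4 --
    RT 270: heading 225 -> 315
    FD 2.3: (-24.334,-12.233) -> (-22.708,-13.859) [heading=315, draw]
    FD 10.4: (-22.708,-13.859) -> (-15.354,-21.213) [heading=315, draw]
    -- iteration 4/4 --
    RT 270: heading 315 -> 45
    FD 2.3: (-15.354,-21.213) -> (-13.728,-19.587) [heading=45, draw]
    FD 10.4: (-13.728,-19.587) -> (-6.374,-12.233) [heading=45, draw]
  ]
  -- iteration 2/4 --
  FD 7.5: (-6.374,-12.233) -> (-1.07,-6.93) [heading=45, draw]
  RT 180: heading 45 -> 225
  REPEAT 4 [
    -- iteration 1/4 --
    RT 270: heading 225 -> 315
    FD 2.3: (-1.07,-6.93) -> (0.556,-8.556) [heading=315, draw]
    FD 10.4: (0.556,-8.556) -> (7.91,-15.91) [heading=315, draw]
    -- iteration 2/4 --
    RT 270: heading 315 -> 45
    FD 2.3: (7.91,-15.91) -> (9.536,-14.284) [heading=45, draw]
    FD 10.4: (9.536,-14.284) -> (16.89,-6.93) [heading=45, draw]
    -- iteration 3/4 --
    RT 270: heading 45 -> 135
    FD 2.3: (16.89,-6.93) -> (15.264,-5.303) [heading=135, draw]
    FD 10.4: (15.264,-5.303) -> (7.91,2.051) [heading=135, draw]
    -- iteration 4/4 --
    RT 270: heading 135 -> 225
    FD 2.3: (7.91,2.051) -> (6.284,0.424) [heading=225, draw]
    FD 10.4: (6.284,0.424) -> (-1.07,-6.93) [heading=225, draw]
  ]
  -- iteration 3/4 --
  FD 7.5: (-1.07,-6.93) -> (-6.374,-12.233) [heading=225, draw]
  RT 180: heading 225 -> 45
  REPEAT 4 [
    -- iteration 1/4 --
    RT 270: heading 45 -> 135
    FD 2.3: (-6.374,-12.233) -> (-8,-10.607) [heading=135, draw]
    FD 10.4: (-8,-10.607) -> (-15.354,-3.253) [heading=135, draw]
    -- iteration 2/4 --
    RT 270: heading 135 -> 225
    FD 2.3: (-15.354,-3.253) -> (-16.98,-4.879) [heading=225, draw]
    FD 10.4: (-16.98,-4.879) -> (-24.334,-12.233) [heading=225, draw]
    -- iteration 3/4 --
    RT 270: heading 225 -> 315
    FD 2.3: (-24.334,-12.233) -> (-22.708,-13.859) [heading=315, draw]
    FD 10.4: (-22.708,-13.859) -> (-15.354,-21.213) [heading=315, draw]
    -- iteration 4/4 --
    RT 270: heading 315 -> 45
    FD 2.3: (-15.354,-21.213) -> (-13.728,-19.587) [heading=45, draw]
    FD 10.4: (-13.728,-19.587) -> (-6.374,-12.233) [heading=45, draw]
  ]
  -- iteration 4/4 --
  FD 7.5: (-6.374,-12.233) -> (-1.07,-6.93) [heading=45, draw]
  RT 180: heading 45 -> 225
  REPEAT 4 [
    -- iteration 1/4 --
    RT 270: heading 225 -> 315
    FD 2.3: (-1.07,-6.93) -> (0.556,-8.556) [heading=315, draw]
    FD 10.4: (0.556,-8.556) -> (7.91,-15.91) [heading=315, draw]
    -- iteration 2/4 --
    RT 270: heading 315 -> 45
    FD 2.3: (7.91,-15.91) -> (9.536,-14.284) [heading=45, draw]
    FD 10.4: (9.536,-14.284) -> (16.89,-6.93) [heading=45, draw]
    -- iteration 3/4 --
    RT 270: heading 45 -> 135
    FD 2.3: (16.89,-6.93) -> (15.264,-5.303) [heading=135, draw]
    FD 10.4: (15.264,-5.303) -> (7.91,2.051) [heading=135, draw]
    -- iteration 4/4 --
    RT 270: heading 135 -> 225
    FD 2.3: (7.91,2.051) -> (6.284,0.424) [heading=225, draw]
    FD 10.4: (6.284,0.424) -> (-1.07,-6.93) [heading=225, draw]
  ]
]
RT 270: heading 225 -> 315
BK 10.5: (-1.07,-6.93) -> (-8.495,0.495) [heading=315, draw]
RT 233: heading 315 -> 82
Final: pos=(-8.495,0.495), heading=82, 38 segment(s) drawn
Segments drawn: 38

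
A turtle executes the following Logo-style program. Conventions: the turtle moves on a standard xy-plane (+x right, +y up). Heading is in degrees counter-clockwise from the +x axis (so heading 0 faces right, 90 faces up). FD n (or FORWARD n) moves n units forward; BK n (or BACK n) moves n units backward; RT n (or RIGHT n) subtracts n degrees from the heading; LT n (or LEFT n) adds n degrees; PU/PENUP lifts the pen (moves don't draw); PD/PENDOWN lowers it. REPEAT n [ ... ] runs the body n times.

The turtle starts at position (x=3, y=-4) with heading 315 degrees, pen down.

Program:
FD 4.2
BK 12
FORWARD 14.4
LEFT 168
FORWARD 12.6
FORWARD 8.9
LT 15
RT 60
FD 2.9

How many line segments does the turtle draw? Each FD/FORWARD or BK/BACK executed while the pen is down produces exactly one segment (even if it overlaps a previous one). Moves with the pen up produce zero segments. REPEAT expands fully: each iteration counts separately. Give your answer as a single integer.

Executing turtle program step by step:
Start: pos=(3,-4), heading=315, pen down
FD 4.2: (3,-4) -> (5.97,-6.97) [heading=315, draw]
BK 12: (5.97,-6.97) -> (-2.515,1.515) [heading=315, draw]
FD 14.4: (-2.515,1.515) -> (7.667,-8.667) [heading=315, draw]
LT 168: heading 315 -> 123
FD 12.6: (7.667,-8.667) -> (0.804,1.9) [heading=123, draw]
FD 8.9: (0.804,1.9) -> (-4.043,9.365) [heading=123, draw]
LT 15: heading 123 -> 138
RT 60: heading 138 -> 78
FD 2.9: (-4.043,9.365) -> (-3.44,12.201) [heading=78, draw]
Final: pos=(-3.44,12.201), heading=78, 6 segment(s) drawn
Segments drawn: 6

Answer: 6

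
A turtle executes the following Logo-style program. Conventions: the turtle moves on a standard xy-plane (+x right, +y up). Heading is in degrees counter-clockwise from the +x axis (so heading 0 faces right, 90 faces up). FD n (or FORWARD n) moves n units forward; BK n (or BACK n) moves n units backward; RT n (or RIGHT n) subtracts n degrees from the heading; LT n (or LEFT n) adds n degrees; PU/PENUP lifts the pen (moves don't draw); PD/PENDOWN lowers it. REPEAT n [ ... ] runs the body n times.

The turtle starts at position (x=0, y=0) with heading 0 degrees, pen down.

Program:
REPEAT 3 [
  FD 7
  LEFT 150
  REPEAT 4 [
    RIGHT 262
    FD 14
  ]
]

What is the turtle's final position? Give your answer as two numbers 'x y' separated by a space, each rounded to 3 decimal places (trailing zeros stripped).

Executing turtle program step by step:
Start: pos=(0,0), heading=0, pen down
REPEAT 3 [
  -- iteration 1/3 --
  FD 7: (0,0) -> (7,0) [heading=0, draw]
  LT 150: heading 0 -> 150
  REPEAT 4 [
    -- iteration 1/4 --
    RT 262: heading 150 -> 248
    FD 14: (7,0) -> (1.756,-12.981) [heading=248, draw]
    -- iteration 2/4 --
    RT 262: heading 248 -> 346
    FD 14: (1.756,-12.981) -> (15.34,-16.367) [heading=346, draw]
    -- iteration 3/4 --
    RT 262: heading 346 -> 84
    FD 14: (15.34,-16.367) -> (16.803,-2.444) [heading=84, draw]
    -- iteration 4/4 --
    RT 262: heading 84 -> 182
    FD 14: (16.803,-2.444) -> (2.812,-2.933) [heading=182, draw]
  ]
  -- iteration 2/3 --
  FD 7: (2.812,-2.933) -> (-4.184,-3.177) [heading=182, draw]
  LT 150: heading 182 -> 332
  REPEAT 4 [
    -- iteration 1/4 --
    RT 262: heading 332 -> 70
    FD 14: (-4.184,-3.177) -> (0.604,9.979) [heading=70, draw]
    -- iteration 2/4 --
    RT 262: heading 70 -> 168
    FD 14: (0.604,9.979) -> (-13.09,12.889) [heading=168, draw]
    -- iteration 3/4 --
    RT 262: heading 168 -> 266
    FD 14: (-13.09,12.889) -> (-14.067,-1.076) [heading=266, draw]
    -- iteration 4/4 --
    RT 262: heading 266 -> 4
    FD 14: (-14.067,-1.076) -> (-0.101,-0.1) [heading=4, draw]
  ]
  -- iteration 3/3 --
  FD 7: (-0.101,-0.1) -> (6.882,0.388) [heading=4, draw]
  LT 150: heading 4 -> 154
  REPEAT 4 [
    -- iteration 1/4 --
    RT 262: heading 154 -> 252
    FD 14: (6.882,0.388) -> (2.556,-12.926) [heading=252, draw]
    -- iteration 2/4 --
    RT 262: heading 252 -> 350
    FD 14: (2.556,-12.926) -> (16.343,-15.357) [heading=350, draw]
    -- iteration 3/4 --
    RT 262: heading 350 -> 88
    FD 14: (16.343,-15.357) -> (16.832,-1.366) [heading=88, draw]
    -- iteration 4/4 --
    RT 262: heading 88 -> 186
    FD 14: (16.832,-1.366) -> (2.909,-2.829) [heading=186, draw]
  ]
]
Final: pos=(2.909,-2.829), heading=186, 15 segment(s) drawn

Answer: 2.909 -2.829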